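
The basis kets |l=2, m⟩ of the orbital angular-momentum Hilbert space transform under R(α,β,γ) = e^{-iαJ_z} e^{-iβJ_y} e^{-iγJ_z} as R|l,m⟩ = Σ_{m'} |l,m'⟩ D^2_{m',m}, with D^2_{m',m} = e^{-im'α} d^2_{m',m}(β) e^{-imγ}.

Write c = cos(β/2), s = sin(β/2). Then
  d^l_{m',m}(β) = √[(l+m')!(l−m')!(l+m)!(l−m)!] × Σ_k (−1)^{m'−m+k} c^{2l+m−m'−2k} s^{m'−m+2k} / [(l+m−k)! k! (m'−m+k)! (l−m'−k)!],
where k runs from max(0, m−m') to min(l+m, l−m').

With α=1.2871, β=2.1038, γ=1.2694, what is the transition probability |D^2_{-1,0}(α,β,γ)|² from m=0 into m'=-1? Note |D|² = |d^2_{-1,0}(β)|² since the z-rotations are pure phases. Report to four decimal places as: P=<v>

Split into d^2_{-1,0}(β=2.1038) × two z-phases.
c=cos(2.1038/2)=0.495922, s=sin(2.1038/2)=0.868367; N=√[1·6·2·2]=4.898979
k: max(0,(0)−(-1))=1 … min(2+(0),2−(-1))=2
  k=1: (−1)^0·4.8990/(2)·0.4959^3·0.8684^1 = +0.259429
  k=2: (−1)^1·4.8990/(2)·0.4959^1·0.8684^3 = -0.795425
d^2_{-1,0}(2.1038) = +0.259429 -0.795425 = -0.535995
|D^2_{-1,0}|² = |d^2_{-1,0}(β)|² = (-0.535995)² = 0.287291 (the z-rotation phases have unit modulus)

P=0.2873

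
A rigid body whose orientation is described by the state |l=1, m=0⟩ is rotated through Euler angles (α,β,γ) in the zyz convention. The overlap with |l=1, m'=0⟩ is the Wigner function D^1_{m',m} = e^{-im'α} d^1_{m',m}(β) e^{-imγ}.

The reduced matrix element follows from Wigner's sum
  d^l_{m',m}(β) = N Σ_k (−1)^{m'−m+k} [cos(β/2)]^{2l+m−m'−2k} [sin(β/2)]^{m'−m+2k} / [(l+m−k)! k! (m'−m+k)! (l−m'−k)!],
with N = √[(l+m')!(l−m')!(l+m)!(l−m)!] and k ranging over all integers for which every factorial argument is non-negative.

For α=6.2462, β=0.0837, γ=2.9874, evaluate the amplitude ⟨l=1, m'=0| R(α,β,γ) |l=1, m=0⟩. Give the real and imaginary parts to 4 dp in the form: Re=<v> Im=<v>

First d^1_{0,0}(β=0.0837), then the phase factors e^{-i(0)α} and e^{-i(0)γ}:
c=cos(0.0837/2)=0.999124, s=sin(0.0837/2)=0.041838; N=√[1·1·1·1]=1.000000
The bounds max(0,m−m')=0 and min(l+m,l−m')=1 give 2 terms
  k=0: (−1)^0·1.0000/(1)·0.9991^2·0.0418^0 = +0.998250
  k=1: (−1)^1·1.0000/(1)·0.9991^0·0.0418^2 = -0.001750
d^1_{0,0}(0.0837) = +0.998250 -0.001750 = +0.996499
D = (+1.000000+0.000000i)·(+0.996499)·(+1.000000+0.000000i) = +0.996499+0.000000i

Re=0.9965 Im=0.0000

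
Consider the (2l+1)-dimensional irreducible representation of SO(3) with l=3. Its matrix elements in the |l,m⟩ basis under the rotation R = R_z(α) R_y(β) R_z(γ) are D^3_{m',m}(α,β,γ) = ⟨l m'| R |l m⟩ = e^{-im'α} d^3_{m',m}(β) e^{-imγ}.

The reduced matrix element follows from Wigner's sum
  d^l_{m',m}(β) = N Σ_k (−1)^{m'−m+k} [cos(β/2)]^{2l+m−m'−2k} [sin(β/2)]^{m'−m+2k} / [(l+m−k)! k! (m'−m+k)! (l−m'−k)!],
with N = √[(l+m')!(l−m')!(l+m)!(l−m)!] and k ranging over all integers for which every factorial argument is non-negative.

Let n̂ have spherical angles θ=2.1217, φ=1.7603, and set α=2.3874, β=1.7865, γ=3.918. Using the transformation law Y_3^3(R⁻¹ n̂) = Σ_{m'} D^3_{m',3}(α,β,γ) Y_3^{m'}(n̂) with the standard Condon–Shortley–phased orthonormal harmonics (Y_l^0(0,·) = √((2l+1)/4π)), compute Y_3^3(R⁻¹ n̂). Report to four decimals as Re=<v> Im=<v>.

Re=0.0422 Im=0.0891

Need the full column D^3_{m',3} for m'=−3..3 at α=2.3874, β=1.7865, γ=3.918.
cos(β/2)=0.626883, sin(β/2)=0.779113
d^3_{-3,3}: single k=6 term ⇒ +0.223668;  D = -0.026907+0.222044i
d^3_{-2,3}: single k=5 term ⇒ +0.440824;  D = +0.338290-0.282641i
d^3_{-1,3}: single k=4 term ⇒ +0.560817;  D = -0.559868-0.032609i
d^3_{0,3}: single k=3 term ⇒ +0.521047;  D = +0.358365+0.378238i
d^3_{1,3}: single k=2 term ⇒ +0.363073;  D = -0.001537-0.363069i
d^3_{2,3}: single k=1 term ⇒ +0.184761;  D = -0.125935+0.135192i
d^3_{3,3}: single k=0 term ⇒ +0.060690;  D = +0.060556-0.004042i
Y_3^{m'}(θ=2.1217,φ=1.7603) and Σ D·Y over m':
  (-0.0269+0.2220i)·(+0.1389+0.2175i)  (+0.3383-0.2826i)·(+0.3608-0.1437i)  (-0.5599-0.0326i)·(-0.0192-0.1001i)  (+0.3584+0.3782i)·(+0.3184+0.0000i)  (-0.0015-0.3631i)·(+0.0192-0.1001i)  (-0.1259+0.1352i)·(+0.3608+0.1437i)  (+0.0606-0.0040i)·(-0.1389+0.2175i)
Y_3^3(R⁻¹ n̂) = +0.042237+0.089090i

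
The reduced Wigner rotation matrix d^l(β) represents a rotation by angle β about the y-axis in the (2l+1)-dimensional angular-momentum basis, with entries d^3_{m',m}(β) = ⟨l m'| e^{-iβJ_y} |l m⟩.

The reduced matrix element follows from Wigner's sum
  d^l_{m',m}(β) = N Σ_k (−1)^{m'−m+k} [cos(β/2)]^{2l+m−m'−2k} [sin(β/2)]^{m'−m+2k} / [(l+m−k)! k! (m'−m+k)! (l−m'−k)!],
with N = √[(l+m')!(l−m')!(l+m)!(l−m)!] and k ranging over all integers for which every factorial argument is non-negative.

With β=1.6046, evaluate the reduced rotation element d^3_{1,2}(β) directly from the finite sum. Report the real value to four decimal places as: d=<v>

d=-0.4204

d^3_{1,2}(β=1.6046) via Wigner's sum:
With c≡cos(β/2)=0.695055 and s≡sin(β/2)=0.718957, N=[24·2·120·1]^{1/2}=75.894664
Admissible k: 1..2 (factorial args all ≥0)
  k=1: (−1)^0·75.8947/(24)·0.6951^5·0.7190^1 = +0.368806
  k=2: (−1)^1·75.8947/(12)·0.6951^3·0.7190^3 = -0.789215
d^3_{1,2}(1.6046) = +0.368806 -0.789215 = -0.420409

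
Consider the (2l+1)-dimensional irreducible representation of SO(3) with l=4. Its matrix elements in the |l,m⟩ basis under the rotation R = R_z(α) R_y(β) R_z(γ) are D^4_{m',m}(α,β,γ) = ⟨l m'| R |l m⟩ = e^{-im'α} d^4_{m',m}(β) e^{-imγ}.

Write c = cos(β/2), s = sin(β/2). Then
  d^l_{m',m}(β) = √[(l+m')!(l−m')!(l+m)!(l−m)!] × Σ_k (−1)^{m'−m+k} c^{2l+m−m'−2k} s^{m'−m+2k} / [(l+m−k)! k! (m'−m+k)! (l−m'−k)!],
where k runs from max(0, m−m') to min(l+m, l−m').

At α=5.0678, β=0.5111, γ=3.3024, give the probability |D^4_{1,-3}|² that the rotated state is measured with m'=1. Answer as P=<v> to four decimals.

First d^4_{1,-3}(β=0.5111), then the phase factors e^{-i(1)α} and e^{-i(-3)γ}:
c=cos(0.5111/2)=0.967524, s=sin(0.5111/2)=0.252778; N=√[120·6·1·5040]=1904.940944
k: max(0,(-3)−(1))=0 … min(4+(-3),4−(1))=1
  k=0: (−1)^4·1904.9409/(144)·0.9675^4·0.2528^4 = +0.047328
  k=1: (−1)^5·1904.9409/(240)·0.9675^2·0.2528^6 = -0.001938
d^4_{1,-3}(0.5111) = +0.047328 -0.001938 = +0.045390
|D^4_{1,-3}|² = |d^4_{1,-3}(β)|² = (+0.045390)² = 0.002060 (the z-rotation phases have unit modulus)

P=0.0021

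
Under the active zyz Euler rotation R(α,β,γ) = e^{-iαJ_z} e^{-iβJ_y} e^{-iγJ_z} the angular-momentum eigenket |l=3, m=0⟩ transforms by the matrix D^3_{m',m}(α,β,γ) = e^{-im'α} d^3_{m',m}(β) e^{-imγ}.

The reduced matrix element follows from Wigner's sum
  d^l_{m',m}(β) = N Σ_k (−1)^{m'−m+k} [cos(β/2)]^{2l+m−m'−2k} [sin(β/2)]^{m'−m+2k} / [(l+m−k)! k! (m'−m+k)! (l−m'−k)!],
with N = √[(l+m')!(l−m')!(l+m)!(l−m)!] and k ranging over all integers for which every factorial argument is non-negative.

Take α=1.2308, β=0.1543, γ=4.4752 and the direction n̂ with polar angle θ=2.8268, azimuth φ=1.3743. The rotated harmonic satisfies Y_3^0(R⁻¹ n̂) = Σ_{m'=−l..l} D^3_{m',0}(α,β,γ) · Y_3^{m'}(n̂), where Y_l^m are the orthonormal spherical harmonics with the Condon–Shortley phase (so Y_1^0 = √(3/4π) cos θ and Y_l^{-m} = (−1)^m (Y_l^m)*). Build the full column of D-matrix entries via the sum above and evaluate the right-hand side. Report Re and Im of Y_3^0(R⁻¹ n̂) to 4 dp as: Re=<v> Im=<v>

Need the full column D^3_{m',0} for m'=−3..3 at α=1.2308, β=0.1543, γ=4.4752.
cos(β/2)=0.997025, sin(β/2)=0.077073
d^3_{-3,0}: single k=3 term ⇒ +0.002029;  D = -0.001729-0.001062i
d^3_{-2,0}: k∈[2..3] ⇒ +0.032151 -0.000192 = +0.031959;  D = -0.024851+0.020095i
d^3_{-1,0}: k∈[1..3] ⇒ +0.263043 -0.004716 +0.000009 = +0.258337;  D = +0.086151+0.243548i
d^3_{0,0}: k∈[0..3] ⇒ +0.982285 -0.052830 +0.000316 -0.000000 = +0.929771;  D = +0.929771+0.000000i
d^3_{1,0}: k∈[0..2] ⇒ -0.263043 +0.004716 -0.000009 = -0.258337;  D = -0.086151+0.243548i
d^3_{2,0}: k∈[0..1] ⇒ +0.032151 -0.000192 = +0.031959;  D = -0.024851-0.020095i
d^3_{3,0}: single k=0 term ⇒ -0.002029;  D = +0.001729-0.001062i
Y_3^{m'}(θ=2.8268,φ=1.3743) and Σ D·Y over m':
  (-0.0017-0.0011i)·(-0.0069+0.0103i)  (-0.0249+0.0201i)·(+0.0861+0.0357i)  (+0.0862+0.2435i)·(+0.0688-0.3455i)  (+0.9298+0.0000i)·(-0.5396+0.0000i)  (-0.0862+0.2435i)·(-0.0688-0.3455i)  (-0.0249-0.0201i)·(+0.0861-0.0357i)  (+0.0017-0.0011i)·(+0.0069+0.0103i)
Y_3^0(R⁻¹ n̂) = -0.327218-0.000000i

Re=-0.3272 Im=0.0000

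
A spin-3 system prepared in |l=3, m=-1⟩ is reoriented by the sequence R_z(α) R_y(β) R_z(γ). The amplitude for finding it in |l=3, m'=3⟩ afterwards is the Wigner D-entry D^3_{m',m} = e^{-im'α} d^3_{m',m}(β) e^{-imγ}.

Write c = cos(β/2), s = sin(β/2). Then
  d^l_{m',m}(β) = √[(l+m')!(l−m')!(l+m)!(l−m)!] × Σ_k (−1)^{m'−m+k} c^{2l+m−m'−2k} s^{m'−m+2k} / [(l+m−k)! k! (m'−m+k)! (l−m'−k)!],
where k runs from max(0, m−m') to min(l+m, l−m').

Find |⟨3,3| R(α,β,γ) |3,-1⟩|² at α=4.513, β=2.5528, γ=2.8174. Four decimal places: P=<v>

P=0.0748

Split into d^3_{3,-1}(β=2.5528) × two z-phases.
Half-angle: c=0.290162, s=0.956977. N=√(720·1·2·24)=185.903201
k: max(0,(-1)−(3))=0 … min(3+(-1),3−(3))=0
  k=0: (−1)^4·185.9032/(48)·0.2902^2·0.9570^4 = +0.273485
d^3_{3,-1}(2.5528) = +0.273485
|D^3_{3,-1}|² = |d^3_{3,-1}(β)|² = (+0.273485)² = 0.074794 (the z-rotation phases have unit modulus)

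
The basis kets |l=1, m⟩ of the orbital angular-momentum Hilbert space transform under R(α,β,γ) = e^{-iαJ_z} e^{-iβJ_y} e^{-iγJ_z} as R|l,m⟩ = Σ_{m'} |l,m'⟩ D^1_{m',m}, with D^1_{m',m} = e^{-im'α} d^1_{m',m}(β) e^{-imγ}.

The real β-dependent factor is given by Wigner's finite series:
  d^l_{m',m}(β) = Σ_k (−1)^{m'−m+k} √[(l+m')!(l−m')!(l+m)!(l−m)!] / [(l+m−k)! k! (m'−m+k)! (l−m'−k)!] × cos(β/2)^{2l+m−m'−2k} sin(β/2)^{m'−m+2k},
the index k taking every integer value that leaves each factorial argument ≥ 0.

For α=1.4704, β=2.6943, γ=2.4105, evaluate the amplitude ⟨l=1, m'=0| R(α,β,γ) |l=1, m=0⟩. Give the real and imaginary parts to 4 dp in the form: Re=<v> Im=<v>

First d^1_{0,0}(β=2.6943), then the phase factors e^{-i(0)α} and e^{-i(0)γ}:
With c≡cos(β/2)=0.221787 and s≡sin(β/2)=0.975095, N=[1·1·1·1]^{1/2}=1.000000
Admissible k: 0..1 (factorial args all ≥0)
  k=0: (−1)^0·1.0000/(1)·0.2218^2·0.9751^0 = +0.049189
  k=1: (−1)^1·1.0000/(1)·0.2218^0·0.9751^2 = -0.950811
d^1_{0,0}(2.6943) = +0.049189 -0.950811 = -0.901621
D = (+1.000000+0.000000i)·(-0.901621)·(+1.000000+0.000000i) = -0.901621+0.000000i

Re=-0.9016 Im=0.0000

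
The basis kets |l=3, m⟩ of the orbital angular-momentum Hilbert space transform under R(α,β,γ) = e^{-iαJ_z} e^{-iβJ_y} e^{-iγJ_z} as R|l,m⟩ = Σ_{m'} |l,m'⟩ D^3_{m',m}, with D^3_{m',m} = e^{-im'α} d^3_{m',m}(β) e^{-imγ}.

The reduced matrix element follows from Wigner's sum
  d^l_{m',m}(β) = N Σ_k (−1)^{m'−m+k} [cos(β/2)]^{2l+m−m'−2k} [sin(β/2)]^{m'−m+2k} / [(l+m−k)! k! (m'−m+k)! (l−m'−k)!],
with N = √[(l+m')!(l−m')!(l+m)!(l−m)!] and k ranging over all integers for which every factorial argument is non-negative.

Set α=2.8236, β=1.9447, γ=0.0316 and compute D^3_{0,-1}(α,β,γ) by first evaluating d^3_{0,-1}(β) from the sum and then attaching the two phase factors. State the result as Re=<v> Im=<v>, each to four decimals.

Re=0.1341 Im=0.0042

Split into d^3_{0,-1}(β=1.9447) × two z-phases.
c=cos(1.9447/2)=0.563359, s=sin(1.9447/2)=0.826212; N=√[6·6·2·24]=41.569219
The bounds max(0,m−m')=0 and min(l+m,l−m')=2 give 3 terms
  k=0: (−1)^1·41.5692/(12)·0.5634^5·0.8262^1 = -0.162409
  k=1: (−1)^2·41.5692/(4)·0.5634^3·0.8262^3 = +1.047956
  k=2: (−1)^3·41.5692/(12)·0.5634^1·0.8262^5 = -0.751335
d^3_{0,-1}(1.9447) = -0.162409 +1.047956 -0.751335 = +0.134212
D = (+1.000000+0.000000i)·(+0.134212)·(+0.999501+0.031595i) = +0.134145+0.004240i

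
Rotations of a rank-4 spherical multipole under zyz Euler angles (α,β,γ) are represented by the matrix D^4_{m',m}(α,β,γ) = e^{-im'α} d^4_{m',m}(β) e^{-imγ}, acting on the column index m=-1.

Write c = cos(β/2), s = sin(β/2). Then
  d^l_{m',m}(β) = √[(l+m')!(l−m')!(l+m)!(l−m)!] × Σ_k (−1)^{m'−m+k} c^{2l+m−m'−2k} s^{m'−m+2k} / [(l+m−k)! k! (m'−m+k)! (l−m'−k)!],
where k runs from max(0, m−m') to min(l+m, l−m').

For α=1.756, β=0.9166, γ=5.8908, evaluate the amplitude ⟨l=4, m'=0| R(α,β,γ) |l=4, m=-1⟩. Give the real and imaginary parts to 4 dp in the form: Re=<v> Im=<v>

D^4_{0,-1}(1.756,0.9166,5.8908) = e^{-i·0·1.756}·d^4_{0,-1}(0.9166)·e^{-i·-1·5.8908}. Compute d first:
With c≡cos(β/2)=0.896806 and s≡sin(β/2)=0.442424, N=[24·24·6·120]^{1/2}=643.987578
k: max(0,(-1)−(0))=0 … min(4+(-1),4−(0))=3
  k=0: (−1)^1·643.9876/(144)·0.8968^7·0.4424^1 = -0.923088
  k=1: (−1)^2·643.9876/(24)·0.8968^5·0.4424^3 = +1.347954
  k=2: (−1)^3·643.9876/(24)·0.8968^3·0.4424^5 = -0.328062
  k=3: (−1)^4·643.9876/(144)·0.8968^1·0.4424^7 = +0.013307
d^4_{0,-1}(0.9166) = -0.923088 +1.347954 -0.328062 +0.013307 = +0.110111
Attach z-rotation phases: D = e^{-i(0)(1.756)}·(+0.110111)·e^{-i(-1)(5.8908)} = +0.101743-0.042106i

Re=0.1017 Im=-0.0421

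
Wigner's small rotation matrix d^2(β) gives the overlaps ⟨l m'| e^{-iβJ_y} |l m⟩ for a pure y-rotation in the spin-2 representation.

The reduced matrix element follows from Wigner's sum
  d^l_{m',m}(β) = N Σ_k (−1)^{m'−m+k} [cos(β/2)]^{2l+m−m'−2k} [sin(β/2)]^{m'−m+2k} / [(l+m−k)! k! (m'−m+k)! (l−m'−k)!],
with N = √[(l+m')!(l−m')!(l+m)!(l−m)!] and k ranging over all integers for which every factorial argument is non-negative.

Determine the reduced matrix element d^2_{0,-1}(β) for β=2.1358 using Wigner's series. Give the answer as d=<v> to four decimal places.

d^2_{0,-1}(β=2.1358) via Wigner's sum:
With c≡cos(β/2)=0.481965 and s≡sin(β/2)=0.876190, N=[2·2·1·6]^{1/2}=4.898979
Admissible k: 0..1 (factorial args all ≥0)
  k=0: (−1)^1·4.8990/(2)·0.4820^3·0.8762^1 = -0.240282
  k=1: (−1)^2·4.8990/(2)·0.4820^1·0.8762^3 = +0.794121
d^2_{0,-1}(2.1358) = -0.240282 +0.794121 = +0.553839

d=0.5538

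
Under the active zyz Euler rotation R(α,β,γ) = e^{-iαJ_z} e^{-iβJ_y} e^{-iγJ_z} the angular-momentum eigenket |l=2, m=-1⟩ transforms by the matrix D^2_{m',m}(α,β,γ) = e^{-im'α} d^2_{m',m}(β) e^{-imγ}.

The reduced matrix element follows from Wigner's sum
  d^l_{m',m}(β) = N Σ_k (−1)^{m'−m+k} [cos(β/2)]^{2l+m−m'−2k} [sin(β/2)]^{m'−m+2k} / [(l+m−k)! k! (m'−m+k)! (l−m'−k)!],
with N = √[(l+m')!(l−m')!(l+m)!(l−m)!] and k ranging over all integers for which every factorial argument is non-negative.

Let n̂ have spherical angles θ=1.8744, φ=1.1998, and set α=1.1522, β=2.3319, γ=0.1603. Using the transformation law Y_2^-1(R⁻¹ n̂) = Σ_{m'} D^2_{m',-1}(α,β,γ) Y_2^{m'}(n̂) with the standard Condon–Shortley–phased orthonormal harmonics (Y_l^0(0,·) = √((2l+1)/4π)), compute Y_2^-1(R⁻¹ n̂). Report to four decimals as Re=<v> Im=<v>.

Re=-0.2964 Im=-0.0798

Need the full column D^2_{m',-1} for m'=−2..2 at α=1.1522, β=2.3319, γ=0.1603.
cos(β/2)=0.393878, sin(β/2)=0.919163
d^2_{-2,-1}: single k=1 term ⇒ +0.112333;  D = -0.087566+0.070362i
d^2_{-1,-1}: k∈[0..1] ⇒ +0.024068 -0.393214 = -0.369145;  D = -0.094292-0.356900i
d^2_{0,-1}: k∈[0..1] ⇒ -0.137579 +0.749229 = +0.611650;  D = +0.603808+0.097628i
d^2_{1,-1}: k∈[0..1] ⇒ +0.393214 -0.713789 = -0.320576;  D = -0.175387+0.268343i
d^2_{2,-1}: single k=0 term ⇒ -0.611743;  D = +0.331816+0.513933i
Y_2^{m'}(θ=1.8744,φ=1.1998) and Σ D·Y over m':
  (-0.0876+0.0704i)·(-0.2593-0.2377i)  (-0.0943-0.3569i)·(-0.0799+0.2054i)  (+0.6038+0.0976i)·(-0.2308+0.0000i)  (-0.1754+0.2683i)·(+0.0799+0.2054i)  (+0.3318+0.5139i)·(-0.2593+0.2377i)
Y_2^-1(R⁻¹ n̂) = -0.296429-0.079781i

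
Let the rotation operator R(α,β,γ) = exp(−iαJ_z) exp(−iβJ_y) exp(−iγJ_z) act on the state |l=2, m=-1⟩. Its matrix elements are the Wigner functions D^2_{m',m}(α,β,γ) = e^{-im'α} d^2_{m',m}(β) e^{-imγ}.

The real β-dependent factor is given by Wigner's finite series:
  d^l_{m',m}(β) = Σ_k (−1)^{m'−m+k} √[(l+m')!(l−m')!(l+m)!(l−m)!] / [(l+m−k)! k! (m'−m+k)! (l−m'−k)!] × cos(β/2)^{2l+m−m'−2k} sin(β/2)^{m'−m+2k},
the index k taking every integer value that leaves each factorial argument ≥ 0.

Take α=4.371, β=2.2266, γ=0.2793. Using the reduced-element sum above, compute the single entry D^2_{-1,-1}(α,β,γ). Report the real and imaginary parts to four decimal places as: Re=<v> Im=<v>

Re=0.0269 Im=0.4322

Split into d^2_{-1,-1}(β=2.2266) × two z-phases.
Half-angle: c=0.441703, s=0.897161. N=√(1·6·1·6)=6.000000
Admissible k: 0..1 (factorial args all ≥0)
  k=0: (−1)^0·6.0000/(6)·0.4417^4·0.8972^0 = +0.038065
  k=1: (−1)^1·6.0000/(2)·0.4417^2·0.8972^2 = -0.471111
d^2_{-1,-1}(2.2266) = +0.038065 -0.471111 = -0.433047
Attach z-rotation phases: D = e^{-i(-1)(4.371)}·(-0.433047)·e^{-i(-1)(0.2793)} = +0.026870+0.432212i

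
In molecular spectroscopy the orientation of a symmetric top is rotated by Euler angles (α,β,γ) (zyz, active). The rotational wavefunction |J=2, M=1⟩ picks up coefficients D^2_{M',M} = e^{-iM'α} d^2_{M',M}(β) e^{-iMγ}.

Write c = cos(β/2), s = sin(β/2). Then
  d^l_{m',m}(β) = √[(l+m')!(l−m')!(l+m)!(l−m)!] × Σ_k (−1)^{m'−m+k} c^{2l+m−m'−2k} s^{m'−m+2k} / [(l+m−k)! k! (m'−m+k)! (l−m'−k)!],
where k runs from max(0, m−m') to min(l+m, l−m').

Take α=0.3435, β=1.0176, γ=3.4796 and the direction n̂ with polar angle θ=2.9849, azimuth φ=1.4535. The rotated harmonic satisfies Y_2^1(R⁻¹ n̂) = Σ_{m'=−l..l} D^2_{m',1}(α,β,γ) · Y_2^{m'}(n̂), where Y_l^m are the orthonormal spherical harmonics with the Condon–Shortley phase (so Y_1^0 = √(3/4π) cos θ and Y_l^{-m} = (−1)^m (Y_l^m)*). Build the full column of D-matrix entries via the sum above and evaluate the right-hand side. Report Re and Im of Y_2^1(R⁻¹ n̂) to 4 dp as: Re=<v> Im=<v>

Need the full column D^2_{m',1} for m'=−2..2 at α=0.3435, β=1.0176, γ=3.4796.
cos(β/2)=0.873330, sin(β/2)=0.487130
d^2_{-2,1}: single k=3 term ⇒ +0.201903;  D = -0.189731-0.069041i
d^2_{-1,1}: k∈[2..3] ⇒ +0.542959 -0.056309 = +0.486650;  D = -0.486642-0.002673i
d^2_{0,1}: k∈[1..2] ⇒ +0.794794 -0.247279 = +0.547515;  D = -0.516535+0.181560i
d^2_{1,1}: k∈[0..1] ⇒ +0.581719 -0.542959 = +0.038760;  D = -0.030102+0.024417i
d^2_{2,1}: single k=0 term ⇒ -0.648947;  D = +0.336864-0.554667i
Y_2^{m'}(θ=2.9849,φ=1.4535) and Σ D·Y over m':
  (-0.1897-0.0690i)·(-0.0091-0.0022i)  (-0.4866-0.0027i)·(-0.0139+0.1183i)  (-0.5165+0.1816i)·(+0.6077+0.0000i)  (-0.0301+0.0244i)·(+0.0139+0.1183i)  (+0.3369-0.5547i)·(-0.0091+0.0022i)
Y_2^1(R⁻¹ n̂) = -0.310414+0.056466i

Re=-0.3104 Im=0.0565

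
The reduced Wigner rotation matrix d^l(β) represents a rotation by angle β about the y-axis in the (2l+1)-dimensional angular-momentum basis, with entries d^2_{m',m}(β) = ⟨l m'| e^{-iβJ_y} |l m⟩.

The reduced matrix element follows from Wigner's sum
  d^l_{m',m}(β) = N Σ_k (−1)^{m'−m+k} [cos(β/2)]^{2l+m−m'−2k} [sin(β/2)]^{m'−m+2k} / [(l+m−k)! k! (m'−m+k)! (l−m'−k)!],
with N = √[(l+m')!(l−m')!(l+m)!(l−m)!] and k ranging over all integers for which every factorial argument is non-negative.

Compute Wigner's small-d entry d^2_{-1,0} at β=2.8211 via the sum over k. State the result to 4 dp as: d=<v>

d=-0.3662

d^2_{-1,0}(β=2.8211) via Wigner's sum:
Half-angle: c=0.159561, s=0.987188. N=√(1·6·2·2)=4.898979
The bounds max(0,m−m')=1 and min(l+m,l−m')=2 give 2 terms
  k=1: (−1)^0·4.8990/(2)·0.1596^3·0.9872^1 = +0.009823
  k=2: (−1)^1·4.8990/(2)·0.1596^1·0.9872^3 = -0.376013
d^2_{-1,0}(2.8211) = +0.009823 -0.376013 = -0.366190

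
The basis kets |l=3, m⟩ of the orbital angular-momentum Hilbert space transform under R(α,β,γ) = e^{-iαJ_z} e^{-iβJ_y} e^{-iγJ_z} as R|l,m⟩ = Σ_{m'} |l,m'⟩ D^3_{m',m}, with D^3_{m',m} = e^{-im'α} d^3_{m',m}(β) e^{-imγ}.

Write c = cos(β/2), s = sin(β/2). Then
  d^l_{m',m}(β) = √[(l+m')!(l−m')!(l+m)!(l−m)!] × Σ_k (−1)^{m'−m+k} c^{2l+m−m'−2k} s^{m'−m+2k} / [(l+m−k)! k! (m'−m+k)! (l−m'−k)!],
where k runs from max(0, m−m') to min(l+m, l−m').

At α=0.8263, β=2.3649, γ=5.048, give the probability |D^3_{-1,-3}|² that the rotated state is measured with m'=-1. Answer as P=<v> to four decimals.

P=0.0047

First d^3_{-1,-3}(β=2.3649), then the phase factors e^{-i(-1)α} and e^{-i(-3)γ}:
With c≡cos(β/2)=0.378658 and s≡sin(β/2)=0.925537, N=[2·24·1·720]^{1/2}=185.903201
The bounds max(0,m−m')=0 and min(l+m,l−m')=0 give 1 term
  k=0: (−1)^2·185.9032/(48)·0.3787^4·0.9255^2 = +0.068206
d^3_{-1,-3}(2.3649) = +0.068206
|D^3_{-1,-3}|² = |d^3_{-1,-3}(β)|² = (+0.068206)² = 0.004652 (the z-rotation phases have unit modulus)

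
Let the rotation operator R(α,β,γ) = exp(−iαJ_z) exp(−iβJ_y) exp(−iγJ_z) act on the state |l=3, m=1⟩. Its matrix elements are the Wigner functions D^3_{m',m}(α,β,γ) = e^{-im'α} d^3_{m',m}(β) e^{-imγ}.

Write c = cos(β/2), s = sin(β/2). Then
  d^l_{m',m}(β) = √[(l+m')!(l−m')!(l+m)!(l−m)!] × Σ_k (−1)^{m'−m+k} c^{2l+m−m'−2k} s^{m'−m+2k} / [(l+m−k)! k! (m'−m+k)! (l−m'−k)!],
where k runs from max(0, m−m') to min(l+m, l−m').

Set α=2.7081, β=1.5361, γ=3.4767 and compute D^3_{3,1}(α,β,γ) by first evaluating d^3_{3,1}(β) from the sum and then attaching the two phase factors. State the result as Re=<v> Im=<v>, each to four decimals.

Re=0.2847 Im=0.4114

D^3_{3,1}(2.7081,1.5361,3.4767) = e^{-i·3·2.7081}·d^3_{3,1}(1.5361)·e^{-i·1·3.4767}. Compute d first:
With c≡cos(β/2)=0.719267 and s≡sin(β/2)=0.694734, N=[720·1·24·2]^{1/2}=185.903201
The bounds max(0,m−m')=0 and min(l+m,l−m')=0 give 1 term
  k=0: (−1)^2·185.9032/(48)·0.7193^4·0.6947^2 = +0.500314
d^3_{3,1}(1.5361) = +0.500314
Phases: e^{-i·(3)·2.7081}=-0.267038-0.963686i, e^{-i·(1)·3.4767}=-0.944375+0.328871i ⇒ D=+0.284735+0.411388i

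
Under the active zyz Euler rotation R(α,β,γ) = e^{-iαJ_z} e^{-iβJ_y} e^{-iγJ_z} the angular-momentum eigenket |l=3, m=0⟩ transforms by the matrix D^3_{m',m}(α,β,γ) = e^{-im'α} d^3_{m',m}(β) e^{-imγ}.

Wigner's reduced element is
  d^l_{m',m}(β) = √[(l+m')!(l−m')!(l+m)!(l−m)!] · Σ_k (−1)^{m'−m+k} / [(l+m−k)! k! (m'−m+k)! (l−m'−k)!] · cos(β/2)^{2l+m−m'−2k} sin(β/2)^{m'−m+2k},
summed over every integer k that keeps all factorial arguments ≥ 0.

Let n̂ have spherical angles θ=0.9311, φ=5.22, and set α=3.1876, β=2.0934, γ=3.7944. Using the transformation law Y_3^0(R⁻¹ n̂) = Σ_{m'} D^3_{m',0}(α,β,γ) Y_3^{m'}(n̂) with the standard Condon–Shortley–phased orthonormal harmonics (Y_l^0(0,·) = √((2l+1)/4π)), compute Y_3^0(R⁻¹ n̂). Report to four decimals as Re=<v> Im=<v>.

Re=0.2617 Im=0.0000

Need the full column D^3_{m',0} for m'=−3..3 at α=3.1876, β=2.0934, γ=3.7944.
cos(β/2)=0.500431, sin(β/2)=0.865777
d^3_{-3,0}: single k=3 term ⇒ +0.363718;  D = -0.360259-0.050042i
d^3_{-2,0}: k∈[2..3] ⇒ +0.257483 -0.770676 = -0.513193;  D = -0.511022-0.047155i
d^3_{-1,0}: k∈[1..3] ⇒ +0.094128 -0.845204 +0.843264 = +0.092188;  D = -0.092090-0.004240i
d^3_{0,0}: k∈[0..3] ⇒ +0.015706 -0.423088 +1.266350 -0.421148 = +0.437820;  D = +0.437820+0.000000i
d^3_{1,0}: k∈[0..2] ⇒ -0.094128 +0.845204 -0.843264 = -0.092188;  D = +0.092090-0.004240i
d^3_{2,0}: k∈[0..1] ⇒ +0.257483 -0.770676 = -0.513193;  D = -0.511022+0.047155i
d^3_{3,0}: single k=0 term ⇒ -0.363718;  D = +0.360259-0.050042i
Y_3^{m'}(θ=0.9311,φ=5.22) and Σ D·Y over m':
  (-0.3603-0.0500i)·(-0.2152-0.0103i)  (-0.5110-0.0472i)·(-0.2071+0.3336i)  (-0.0921-0.0042i)·(+0.0985+0.1771i)  (+0.4378+0.0000i)·(-0.2714+0.0000i)  (+0.0921-0.0042i)·(-0.0985+0.1771i)  (-0.5110+0.0472i)·(-0.2071-0.3336i)  (+0.3603-0.0500i)·(+0.2152-0.0103i)
Y_3^0(R⁻¹ n̂) = +0.261696-0.000000i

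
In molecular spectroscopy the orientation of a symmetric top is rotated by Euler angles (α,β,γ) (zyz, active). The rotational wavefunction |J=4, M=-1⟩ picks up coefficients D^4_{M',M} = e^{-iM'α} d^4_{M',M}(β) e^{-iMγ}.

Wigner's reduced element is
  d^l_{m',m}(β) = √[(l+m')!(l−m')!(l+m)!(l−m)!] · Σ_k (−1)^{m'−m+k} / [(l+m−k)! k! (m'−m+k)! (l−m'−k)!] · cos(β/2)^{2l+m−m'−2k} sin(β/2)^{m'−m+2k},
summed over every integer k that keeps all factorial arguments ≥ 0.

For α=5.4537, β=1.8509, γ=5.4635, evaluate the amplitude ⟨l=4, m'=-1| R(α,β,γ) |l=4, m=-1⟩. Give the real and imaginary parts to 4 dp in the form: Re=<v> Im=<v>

Re=-0.0174 Im=-0.2220

First d^4_{-1,-1}(β=1.8509), then the phase factors e^{-i(-1)α} and e^{-i(-1)γ}:
c=cos(1.8509/2)=0.601475, s=sin(1.8509/2)=0.798892; N=√[6·120·6·120]=720.000000
Admissible k: 0..3 (factorial args all ≥0)
  k=0: (−1)^0·720.0000/(720)·0.6015^8·0.7989^0 = +0.017129
  k=1: (−1)^1·720.0000/(48)·0.6015^6·0.7989^2 = -0.453287
  k=2: (−1)^2·720.0000/(24)·0.6015^4·0.7989^4 = +1.599349
  k=3: (−1)^3·720.0000/(72)·0.6015^2·0.7989^6 = -0.940507
d^4_{-1,-1}(1.8509) = +0.017129 -0.453287 +1.599349 -0.940507 = +0.222684
Attach z-rotation phases: D = e^{-i(-1)(5.4537)}·(+0.222684)·e^{-i(-1)(5.4635)} = -0.017435-0.222001i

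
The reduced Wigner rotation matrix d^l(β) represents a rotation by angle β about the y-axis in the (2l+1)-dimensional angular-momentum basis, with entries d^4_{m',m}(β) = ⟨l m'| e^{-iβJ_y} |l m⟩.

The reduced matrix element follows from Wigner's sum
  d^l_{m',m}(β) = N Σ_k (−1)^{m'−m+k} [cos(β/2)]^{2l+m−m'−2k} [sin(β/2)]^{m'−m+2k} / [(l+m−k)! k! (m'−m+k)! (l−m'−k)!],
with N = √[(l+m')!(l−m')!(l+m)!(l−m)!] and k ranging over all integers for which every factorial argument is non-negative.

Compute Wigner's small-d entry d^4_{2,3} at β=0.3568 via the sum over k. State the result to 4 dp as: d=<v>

d^4_{2,3}(β=0.3568) via Wigner's sum:
With c≡cos(β/2)=0.984129 and s≡sin(β/2)=0.177455, N=[720·2·5040·1]^{1/2}=2693.993318
k∈{1,2} keeps every argument non-negative
  k=1: (−1)^0·2693.9933/(720)·0.9841^7·0.1775^1 = +0.593631
  k=2: (−1)^1·2693.9933/(240)·0.9841^5·0.1775^3 = -0.057904
d^4_{2,3}(0.3568) = +0.593631 -0.057904 = +0.535727

d=0.5357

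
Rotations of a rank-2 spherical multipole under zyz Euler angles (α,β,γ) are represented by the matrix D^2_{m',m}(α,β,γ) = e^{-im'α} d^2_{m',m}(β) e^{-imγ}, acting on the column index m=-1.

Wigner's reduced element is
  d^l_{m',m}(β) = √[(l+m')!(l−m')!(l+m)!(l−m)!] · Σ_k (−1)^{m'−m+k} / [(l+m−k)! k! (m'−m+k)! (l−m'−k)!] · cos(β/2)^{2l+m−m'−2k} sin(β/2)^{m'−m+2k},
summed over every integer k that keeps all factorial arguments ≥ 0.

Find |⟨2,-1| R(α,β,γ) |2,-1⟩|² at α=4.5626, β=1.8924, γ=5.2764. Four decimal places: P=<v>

P=0.3115

D^2_{-1,-1}(4.5626,1.8924,5.2764) = e^{-i·-1·4.5626}·d^2_{-1,-1}(1.8924)·e^{-i·-1·5.2764}. Compute d first:
c=cos(1.8924/2)=0.584770, s=sin(1.8924/2)=0.811199; N=√[1·6·1·6]=6.000000
k: max(0,(-1)−(-1))=0 … min(2+(-1),2−(-1))=1
  k=0: (−1)^0·6.0000/(6)·0.5848^4·0.8112^0 = +0.116934
  k=1: (−1)^1·6.0000/(2)·0.5848^2·0.8112^2 = -0.675066
d^2_{-1,-1}(1.8924) = +0.116934 -0.675066 = -0.558132
|D^2_{-1,-1}|² = |d^2_{-1,-1}(β)|² = (-0.558132)² = 0.311512 (the z-rotation phases have unit modulus)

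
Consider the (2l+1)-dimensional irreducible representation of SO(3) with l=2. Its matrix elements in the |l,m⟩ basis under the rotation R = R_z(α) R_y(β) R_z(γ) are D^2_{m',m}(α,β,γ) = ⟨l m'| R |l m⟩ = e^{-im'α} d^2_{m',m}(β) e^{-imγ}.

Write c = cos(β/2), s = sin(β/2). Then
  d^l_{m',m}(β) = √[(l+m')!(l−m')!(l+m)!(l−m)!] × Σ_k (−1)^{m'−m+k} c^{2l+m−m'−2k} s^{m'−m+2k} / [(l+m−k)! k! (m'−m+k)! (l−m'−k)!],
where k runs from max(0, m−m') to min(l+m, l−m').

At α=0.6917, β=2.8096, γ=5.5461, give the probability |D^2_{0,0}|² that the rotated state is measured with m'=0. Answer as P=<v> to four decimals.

Split into d^2_{0,0}(β=2.8096) × two z-phases.
With c≡cos(β/2)=0.165235 and s≡sin(β/2)=0.986254, N=[2·2·2·2]^{1/2}=4.000000
k: max(0,(0)−(0))=0 … min(2+(0),2−(0))=2
  k=0: (−1)^0·4.0000/(4)·0.1652^4·0.9863^0 = +0.000745
  k=1: (−1)^1·4.0000/(1)·0.1652^2·0.9863^2 = -0.106229
  k=2: (−1)^2·4.0000/(4)·0.1652^0·0.9863^4 = +0.946140
d^2_{0,0}(2.8096) = +0.000745 -0.106229 +0.946140 = +0.840657
|D^2_{0,0}|² = |d^2_{0,0}(β)|² = (+0.840657)² = 0.706704 (the z-rotation phases have unit modulus)

P=0.7067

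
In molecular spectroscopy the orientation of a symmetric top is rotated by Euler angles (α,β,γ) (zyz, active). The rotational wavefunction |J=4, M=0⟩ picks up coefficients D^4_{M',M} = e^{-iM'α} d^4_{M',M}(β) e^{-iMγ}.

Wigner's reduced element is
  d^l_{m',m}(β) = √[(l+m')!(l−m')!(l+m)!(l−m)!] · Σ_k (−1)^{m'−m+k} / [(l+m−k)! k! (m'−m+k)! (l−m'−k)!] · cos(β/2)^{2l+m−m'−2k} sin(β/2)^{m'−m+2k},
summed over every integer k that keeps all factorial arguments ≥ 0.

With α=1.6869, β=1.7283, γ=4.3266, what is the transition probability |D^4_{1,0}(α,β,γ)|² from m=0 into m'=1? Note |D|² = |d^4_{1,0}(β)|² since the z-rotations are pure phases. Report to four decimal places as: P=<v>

D^4_{1,0}(1.6869,1.7283,4.3266) = e^{-i·1·1.6869}·d^4_{1,0}(1.7283)·e^{-i·0·4.3266}. Compute d first:
Half-angle: c=0.649287, s=0.760544. N=√(120·6·24·24)=643.987578
Admissible k: 0..3 (factorial args all ≥0)
  k=0: (−1)^1·643.9876/(144)·0.6493^7·0.7605^1 = -0.165461
  k=1: (−1)^2·643.9876/(24)·0.6493^5·0.7605^3 = +1.362139
  k=2: (−1)^3·643.9876/(24)·0.6493^3·0.7605^5 = -1.868946
  k=3: (−1)^4·643.9876/(144)·0.6493^1·0.7605^7 = +0.427386
d^4_{1,0}(1.7283) = -0.165461 +1.362139 -1.868946 +0.427386 = -0.244881
|D^4_{1,0}|² = |d^4_{1,0}(β)|² = (-0.244881)² = 0.059967 (the z-rotation phases have unit modulus)

P=0.0600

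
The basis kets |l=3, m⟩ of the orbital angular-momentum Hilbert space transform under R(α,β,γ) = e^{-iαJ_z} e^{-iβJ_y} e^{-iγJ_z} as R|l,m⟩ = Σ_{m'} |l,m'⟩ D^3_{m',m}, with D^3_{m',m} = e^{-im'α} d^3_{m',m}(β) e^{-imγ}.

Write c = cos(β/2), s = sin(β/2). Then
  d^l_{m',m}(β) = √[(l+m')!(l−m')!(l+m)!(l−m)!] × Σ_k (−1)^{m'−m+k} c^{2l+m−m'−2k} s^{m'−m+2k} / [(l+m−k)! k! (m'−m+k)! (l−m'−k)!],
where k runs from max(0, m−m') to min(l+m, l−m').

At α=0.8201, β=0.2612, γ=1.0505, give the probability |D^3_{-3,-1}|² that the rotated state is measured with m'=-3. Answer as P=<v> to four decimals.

Split into d^3_{-3,-1}(β=0.2612) × two z-phases.
With c≡cos(β/2)=0.991484 and s≡sin(β/2)=0.130229, N=[1·720·2·24]^{1/2}=185.903201
Admissible k: 2..2 (factorial args all ≥0)
  k=2: (−1)^0·185.9032/(48)·0.9915^4·0.1302^2 = +0.063475
d^3_{-3,-1}(0.2612) = +0.063475
|D^3_{-3,-1}|² = |d^3_{-3,-1}(β)|² = (+0.063475)² = 0.004029 (the z-rotation phases have unit modulus)

P=0.0040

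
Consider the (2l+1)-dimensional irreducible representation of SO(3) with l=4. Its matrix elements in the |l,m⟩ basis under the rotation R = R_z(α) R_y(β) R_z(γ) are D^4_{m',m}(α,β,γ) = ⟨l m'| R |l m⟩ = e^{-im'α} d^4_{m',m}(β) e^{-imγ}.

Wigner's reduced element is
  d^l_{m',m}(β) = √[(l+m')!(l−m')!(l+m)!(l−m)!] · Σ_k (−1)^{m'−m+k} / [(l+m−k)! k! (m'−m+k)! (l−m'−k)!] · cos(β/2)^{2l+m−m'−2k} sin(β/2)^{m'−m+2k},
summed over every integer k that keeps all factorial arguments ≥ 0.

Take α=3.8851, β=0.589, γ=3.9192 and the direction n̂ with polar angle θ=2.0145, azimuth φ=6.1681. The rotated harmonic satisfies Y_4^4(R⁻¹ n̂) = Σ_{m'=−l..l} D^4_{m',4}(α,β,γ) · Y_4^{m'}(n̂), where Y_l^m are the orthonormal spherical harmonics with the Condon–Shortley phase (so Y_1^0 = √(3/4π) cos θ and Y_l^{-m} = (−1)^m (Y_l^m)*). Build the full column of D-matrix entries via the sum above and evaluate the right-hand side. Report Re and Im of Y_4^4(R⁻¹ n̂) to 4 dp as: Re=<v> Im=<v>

Need the full column D^4_{m',4} for m'=−4..4 at α=3.8851, β=0.589, γ=3.9192.
cos(β/2)=0.956947, sin(β/2)=0.290261
d^4_{-4,4}: single k=8 term ⇒ +0.000050;  D = +0.000050-0.000007i
d^4_{-3,4}: single k=7 term ⇒ +0.000470;  D = -0.000299+0.000362i
d^4_{-2,4}: single k=6 term ⇒ +0.002898;  D = -0.000152-0.002894i
d^4_{-1,4}: single k=5 term ⇒ +0.013512;  D = +0.009656+0.009451i
d^4_{0,4}: single k=4 term ⇒ +0.049803;  D = -0.049779-0.001552i
d^4_{1,4}: single k=3 term ⇒ +0.146860;  D = +0.111148-0.095989i
d^4_{2,4}: single k=2 term ⇒ +0.342362;  D = -0.039266+0.340103i
d^4_{3,4}: single k=1 term ⇒ +0.603324;  D = -0.354744-0.488013i
d^4_{4,4}: single k=0 term ⇒ +0.703242;  D = +0.689401+0.138835i
Y_4^{m'}(θ=2.0145,φ=6.1681) and Σ D·Y over m':
  (+0.0000-0.0000i)·(+0.2638+0.1308i)  (-0.0003+0.0004i)·(-0.3725-0.1340i)  (-0.0002-0.0029i)·(+0.0771+0.0181i)  (+0.0097+0.0095i)·(+0.3116+0.0360i)  (-0.0498-0.0016i)·(-0.1417+0.0000i)  (+0.1111-0.0960i)·(-0.3116+0.0360i)  (-0.0393+0.3401i)·(+0.0771-0.0181i)  (-0.3547-0.4880i)·(+0.3725-0.1340i)  (+0.6894+0.1388i)·(+0.2638-0.1308i)
Y_4^4(R⁻¹ n̂) = -0.015617-0.123795i

Re=-0.0156 Im=-0.1238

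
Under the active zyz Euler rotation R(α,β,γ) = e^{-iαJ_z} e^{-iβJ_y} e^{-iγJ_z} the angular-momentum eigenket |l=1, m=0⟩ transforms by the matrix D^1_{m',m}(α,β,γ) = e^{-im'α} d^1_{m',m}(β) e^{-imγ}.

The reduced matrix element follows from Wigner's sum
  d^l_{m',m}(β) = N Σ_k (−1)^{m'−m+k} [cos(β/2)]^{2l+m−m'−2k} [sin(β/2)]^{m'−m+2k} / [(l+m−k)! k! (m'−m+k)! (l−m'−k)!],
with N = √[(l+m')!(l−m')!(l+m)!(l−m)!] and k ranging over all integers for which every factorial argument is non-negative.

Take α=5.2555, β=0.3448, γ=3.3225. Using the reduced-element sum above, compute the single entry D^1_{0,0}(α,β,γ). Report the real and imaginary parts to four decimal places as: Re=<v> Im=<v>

First d^1_{0,0}(β=0.3448), then the phase factors e^{-i(0)α} and e^{-i(0)γ}:
Half-angle: c=0.985176, s=0.171547. N=√(1·1·1·1)=1.000000
k: max(0,(0)−(0))=0 … min(1+(0),1−(0))=1
  k=0: (−1)^0·1.0000/(1)·0.9852^2·0.1715^0 = +0.970572
  k=1: (−1)^1·1.0000/(1)·0.9852^0·0.1715^2 = -0.029428
d^1_{0,0}(0.3448) = +0.970572 -0.029428 = +0.941143
Phases: e^{-i·(0)·5.2555}=+1.000000+0.000000i, e^{-i·(0)·3.3225}=+1.000000+0.000000i ⇒ D=+0.941143+0.000000i

Re=0.9411 Im=0.0000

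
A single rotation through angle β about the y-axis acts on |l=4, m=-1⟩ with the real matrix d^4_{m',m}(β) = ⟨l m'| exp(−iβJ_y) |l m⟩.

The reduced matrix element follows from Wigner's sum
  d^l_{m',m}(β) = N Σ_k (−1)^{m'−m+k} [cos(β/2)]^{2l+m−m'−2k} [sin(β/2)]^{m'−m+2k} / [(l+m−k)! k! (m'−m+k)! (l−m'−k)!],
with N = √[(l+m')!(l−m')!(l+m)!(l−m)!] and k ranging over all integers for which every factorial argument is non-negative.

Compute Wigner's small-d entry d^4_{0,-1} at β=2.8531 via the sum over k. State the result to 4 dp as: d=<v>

d^4_{0,-1}(β=2.8531) via Wigner's sum:
With c≡cos(β/2)=0.143747 and s≡sin(β/2)=0.989615, N=[24·24·6·120]^{1/2}=643.987578
The bounds max(0,m−m')=0 and min(l+m,l−m')=3 give 4 terms
  k=0: (−1)^1·643.9876/(144)·0.1437^7·0.9896^1 = -0.000006
  k=1: (−1)^2·643.9876/(24)·0.1437^5·0.9896^3 = +0.001596
  k=2: (−1)^3·643.9876/(24)·0.1437^3·0.9896^5 = -0.075647
  k=3: (−1)^4·643.9876/(144)·0.1437^1·0.9896^7 = +0.597551
d^4_{0,-1}(2.8531) = -0.000006 +0.001596 -0.075647 +0.597551 = +0.523495

d=0.5235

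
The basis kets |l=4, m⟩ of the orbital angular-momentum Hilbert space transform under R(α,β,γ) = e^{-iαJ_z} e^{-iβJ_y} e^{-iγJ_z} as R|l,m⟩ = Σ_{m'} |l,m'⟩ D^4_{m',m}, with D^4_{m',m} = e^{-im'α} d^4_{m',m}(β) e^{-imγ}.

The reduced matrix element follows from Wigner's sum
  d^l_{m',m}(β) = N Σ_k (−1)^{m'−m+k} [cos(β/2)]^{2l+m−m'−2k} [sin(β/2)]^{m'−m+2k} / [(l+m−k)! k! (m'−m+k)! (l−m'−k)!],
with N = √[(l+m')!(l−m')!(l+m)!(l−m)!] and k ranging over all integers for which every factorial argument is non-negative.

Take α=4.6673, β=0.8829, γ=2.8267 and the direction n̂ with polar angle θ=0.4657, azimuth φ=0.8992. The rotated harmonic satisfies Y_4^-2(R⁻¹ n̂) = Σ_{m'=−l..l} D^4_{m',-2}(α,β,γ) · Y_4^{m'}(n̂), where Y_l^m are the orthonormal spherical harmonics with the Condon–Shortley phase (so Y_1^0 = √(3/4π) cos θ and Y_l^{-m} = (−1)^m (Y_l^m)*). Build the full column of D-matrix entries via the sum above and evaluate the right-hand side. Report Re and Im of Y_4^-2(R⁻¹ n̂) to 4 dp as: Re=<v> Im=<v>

Need the full column D^4_{m',-2} for m'=−4..4 at α=4.6673, β=0.8829, γ=2.8267.
cos(β/2)=0.904133, sin(β/2)=0.427251
d^4_{-4,-2}: single k=2 term ⇒ +0.527642;  D = +0.363754-0.382216i
d^4_{-3,-2}: k∈[1..2] ⇒ +0.789539 -0.528927 = +0.260612;  D = +0.180493+0.187991i
d^4_{-2,-2}: k∈[0..2] ⇒ +0.446539 -1.196579 +0.334005 = -0.416036;  D = +0.312788-0.274316i
d^4_{-1,-2}: k∈[0..2] ⇒ -0.895253 +0.999579 -0.148808 = -0.044482;  D = +0.027793+0.034731i
d^4_{0,-2}: k∈[0..2] ⇒ +0.945979 -0.563315 +0.047172 = +0.429836;  D = +0.347373-0.253161i
d^4_{1,-2}: k∈[0..2] ⇒ -0.666386 +0.223212 -0.009969 = -0.453142;  D = -0.250110-0.377866i
d^4_{2,-2}: k∈[0..2] ⇒ +0.334005 -0.059668 +0.001110 = +0.275447;  D = -0.236309+0.141524i
d^4_{3,-2}: k∈[0..1] ⇒ -0.118113 +0.008792 = -0.109321;  D = +0.051885+0.096224i
d^4_{4,-2}: single k=0 term ⇒ +0.026311;  D = +0.023698-0.011431i
Y_4^{m'}(θ=0.4657,φ=0.8992) and Σ D·Y over m':
  (+0.3638-0.3822i)·(-0.0162+0.0079i)  (+0.1805+0.1880i)·(-0.0914-0.0435i)  (+0.3128-0.2743i)·(-0.0698-0.3015i)  (+0.0278+0.0347i)·(+0.3057-0.3846i)  (+0.3474-0.2532i)·(+0.1436+0.0000i)  (-0.2501-0.3779i)·(-0.3057-0.3846i)  (-0.2363+0.1415i)·(-0.0698+0.3015i)  (+0.0519+0.0962i)·(+0.0914-0.0435i)  (+0.0237-0.0114i)·(-0.0162-0.0079i)
Y_4^-2(R⁻¹ n̂) = -0.130598+0.009558i

Re=-0.1306 Im=0.0096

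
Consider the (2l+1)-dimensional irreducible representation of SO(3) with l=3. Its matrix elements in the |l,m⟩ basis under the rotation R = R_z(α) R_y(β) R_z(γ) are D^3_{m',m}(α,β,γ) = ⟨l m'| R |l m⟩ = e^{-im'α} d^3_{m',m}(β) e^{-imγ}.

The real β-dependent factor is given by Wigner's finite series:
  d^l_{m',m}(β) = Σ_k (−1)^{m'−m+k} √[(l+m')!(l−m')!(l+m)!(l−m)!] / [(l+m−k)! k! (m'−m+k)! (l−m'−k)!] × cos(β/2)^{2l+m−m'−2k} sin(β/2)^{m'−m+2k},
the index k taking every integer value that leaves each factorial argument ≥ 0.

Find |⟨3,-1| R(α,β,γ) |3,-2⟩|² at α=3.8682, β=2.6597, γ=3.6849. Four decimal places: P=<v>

P=0.0058

Split into d^3_{-1,-2}(β=2.6597) × two z-phases.
Half-angle: c=0.238622, s=0.971113. N=√(2·24·1·120)=75.894664
Admissible k: 0..1 (factorial args all ≥0)
  k=0: (−1)^1·75.8947/(24)·0.2386^5·0.9711^1 = -0.002376
  k=1: (−1)^2·75.8947/(12)·0.2386^3·0.9711^3 = +0.078699
d^3_{-1,-2}(2.6597) = -0.002376 +0.078699 = +0.076323
|D^3_{-1,-2}|² = |d^3_{-1,-2}(β)|² = (+0.076323)² = 0.005825 (the z-rotation phases have unit modulus)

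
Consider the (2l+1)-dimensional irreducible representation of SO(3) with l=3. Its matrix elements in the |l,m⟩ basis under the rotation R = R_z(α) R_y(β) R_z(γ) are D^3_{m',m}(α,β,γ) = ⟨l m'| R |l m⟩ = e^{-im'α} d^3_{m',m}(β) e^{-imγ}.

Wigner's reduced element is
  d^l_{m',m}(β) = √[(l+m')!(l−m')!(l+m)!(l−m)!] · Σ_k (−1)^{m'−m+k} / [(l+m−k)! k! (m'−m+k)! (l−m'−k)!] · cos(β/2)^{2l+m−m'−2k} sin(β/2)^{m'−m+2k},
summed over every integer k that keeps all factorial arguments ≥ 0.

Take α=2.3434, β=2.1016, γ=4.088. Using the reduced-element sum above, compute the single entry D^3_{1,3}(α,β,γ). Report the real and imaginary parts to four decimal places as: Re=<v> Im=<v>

First d^3_{1,3}(β=2.1016), then the phase factors e^{-i(1)α} and e^{-i(3)γ}:
Half-angle: c=0.496877, s=0.867821. N=√(24·2·720·1)=185.903201
k: max(0,(3)−(1))=2 … min(3+(3),3−(1))=2
  k=2: (−1)^0·185.9032/(48)·0.4969^4·0.8678^2 = +0.177788
d^3_{1,3}(2.1016) = +0.177788
D = (-0.698002-0.716096i)·(+0.177788)·(+0.954633+0.297784i) = -0.080554-0.158491i

Re=-0.0806 Im=-0.1585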